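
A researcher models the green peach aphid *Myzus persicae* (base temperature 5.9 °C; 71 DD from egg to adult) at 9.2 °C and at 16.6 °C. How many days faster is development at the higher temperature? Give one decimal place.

At 9.2 °C: 71 / (9.2 − 5.9) = 71 / 3.3 = 21.515 d.
At 16.6 °C: 71 / (16.6 − 5.9) = 71 / 10.7 = 6.636 d.
Difference = |21.515 − 6.636| = 14.880 ≈ 14.9 days.

14.9 days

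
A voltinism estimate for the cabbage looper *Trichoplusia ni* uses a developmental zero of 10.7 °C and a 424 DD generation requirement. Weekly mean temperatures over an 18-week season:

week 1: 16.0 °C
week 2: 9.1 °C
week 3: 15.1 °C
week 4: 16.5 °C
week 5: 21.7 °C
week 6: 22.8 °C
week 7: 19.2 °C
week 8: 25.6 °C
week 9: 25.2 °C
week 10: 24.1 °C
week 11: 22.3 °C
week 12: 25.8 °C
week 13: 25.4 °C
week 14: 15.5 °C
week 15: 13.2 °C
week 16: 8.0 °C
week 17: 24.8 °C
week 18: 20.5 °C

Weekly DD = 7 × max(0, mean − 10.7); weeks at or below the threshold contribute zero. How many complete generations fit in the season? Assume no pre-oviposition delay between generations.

2 generations

Weekly DD (7 × max(0, T̄ − 10.7)): 37.1, 0.0, 30.8, 40.6, 77.0, 84.7, 59.5, 104.3, 101.5, 93.8, 81.2, 105.7, 102.9, 33.6, 17.5, 0.0, 98.7, 68.6.
Season total = 1137.5 DD.
Complete generations = ⌊1137.5 / 424⌋ = 2.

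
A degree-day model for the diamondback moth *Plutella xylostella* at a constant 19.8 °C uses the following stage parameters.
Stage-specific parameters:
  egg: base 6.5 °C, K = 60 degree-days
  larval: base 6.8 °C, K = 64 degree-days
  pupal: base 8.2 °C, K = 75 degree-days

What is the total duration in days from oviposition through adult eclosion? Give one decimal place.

15.9 days

egg: 60 / (19.8 − 6.5) = 60 / 13.3 = 4.511 d.
larval: 64 / (19.8 − 6.8) = 64 / 13.0 = 4.923 d.
pupal: 75 / (19.8 − 8.2) = 75 / 11.6 = 6.466 d.
Sum = 15.900 ≈ 15.9 days.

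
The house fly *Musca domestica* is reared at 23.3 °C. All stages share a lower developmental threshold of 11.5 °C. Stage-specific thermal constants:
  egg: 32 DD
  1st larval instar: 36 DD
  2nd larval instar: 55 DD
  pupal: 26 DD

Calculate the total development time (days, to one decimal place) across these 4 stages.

Daily accumulation at 23.3 °C = 23.3 − 11.5 = 11.8 DD/day.
Total K = 32 + 36 + 55 + 26 = 149 DD.
Total duration = 149 / 11.8 = 12.627 ≈ 12.6 days.

12.6 days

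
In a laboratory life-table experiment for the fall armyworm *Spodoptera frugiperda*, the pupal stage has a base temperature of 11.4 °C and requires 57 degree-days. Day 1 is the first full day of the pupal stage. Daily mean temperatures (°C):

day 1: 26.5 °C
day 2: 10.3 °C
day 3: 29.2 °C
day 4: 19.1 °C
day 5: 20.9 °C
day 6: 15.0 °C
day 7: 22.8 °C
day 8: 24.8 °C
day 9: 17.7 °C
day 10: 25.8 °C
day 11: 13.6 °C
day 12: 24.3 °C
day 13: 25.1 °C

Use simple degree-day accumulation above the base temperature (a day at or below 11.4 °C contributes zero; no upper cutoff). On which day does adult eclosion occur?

Daily DD above 11.4 °C: 15.1, 0.0, 17.8, 7.7, 9.5, 3.6, 11.4, 13.4, 6.3, 14.4, 2.2, 12.9, 13.7.
Cumulative: 15.1, 15.1, 32.9, 40.6, 50.1, 53.7, 65.1, 78.5, 84.8, 99.2, 101.4, 114.3, 128.0.
The total first reaches 57 DD on day 7.

day 7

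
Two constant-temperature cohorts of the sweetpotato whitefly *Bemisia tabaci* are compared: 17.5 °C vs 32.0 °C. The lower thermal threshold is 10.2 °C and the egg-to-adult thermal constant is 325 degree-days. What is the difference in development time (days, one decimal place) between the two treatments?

At 17.5 °C: 325 / (17.5 − 10.2) = 325 / 7.3 = 44.521 d.
At 32.0 °C: 325 / (32.0 − 10.2) = 325 / 21.8 = 14.908 d.
Difference = |44.521 − 14.908| = 29.612 ≈ 29.6 days.

29.6 days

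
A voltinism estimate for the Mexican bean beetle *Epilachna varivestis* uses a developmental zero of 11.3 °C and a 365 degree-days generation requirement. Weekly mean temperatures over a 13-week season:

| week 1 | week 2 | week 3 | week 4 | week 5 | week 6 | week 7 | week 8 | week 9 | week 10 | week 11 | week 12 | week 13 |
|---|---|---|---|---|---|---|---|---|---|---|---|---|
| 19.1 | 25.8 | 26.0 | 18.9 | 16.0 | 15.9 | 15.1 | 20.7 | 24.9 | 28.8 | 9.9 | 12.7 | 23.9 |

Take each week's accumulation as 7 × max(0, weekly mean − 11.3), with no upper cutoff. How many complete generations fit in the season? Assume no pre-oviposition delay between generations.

Weekly DD (7 × max(0, T̄ − 11.3)): 54.6, 101.5, 102.9, 53.2, 32.9, 32.2, 26.6, 65.8, 95.2, 122.5, 0.0, 9.8, 88.2.
Season total = 785.4 DD.
Complete generations = ⌊785.4 / 365⌋ = 2.

2 generations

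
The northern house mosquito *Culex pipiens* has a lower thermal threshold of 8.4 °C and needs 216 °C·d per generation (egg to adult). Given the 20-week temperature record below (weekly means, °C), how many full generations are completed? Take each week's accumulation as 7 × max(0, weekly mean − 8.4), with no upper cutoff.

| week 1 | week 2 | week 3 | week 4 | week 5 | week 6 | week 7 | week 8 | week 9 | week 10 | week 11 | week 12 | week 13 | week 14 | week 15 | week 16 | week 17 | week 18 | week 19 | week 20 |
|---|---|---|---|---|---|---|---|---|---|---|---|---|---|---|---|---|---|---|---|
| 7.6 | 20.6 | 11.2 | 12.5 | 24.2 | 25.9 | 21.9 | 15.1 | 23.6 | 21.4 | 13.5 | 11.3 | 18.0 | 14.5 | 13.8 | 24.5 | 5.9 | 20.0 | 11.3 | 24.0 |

5 generations

Weekly DD (7 × max(0, T̄ − 8.4)): 0.0, 85.4, 19.6, 28.7, 110.6, 122.5, 94.5, 46.9, 106.4, 91.0, 35.7, 20.3, 67.2, 42.7, 37.8, 112.7, 0.0, 81.2, 20.3, 109.2.
Season total = 1232.7 DD.
Complete generations = ⌊1232.7 / 216⌋ = 5.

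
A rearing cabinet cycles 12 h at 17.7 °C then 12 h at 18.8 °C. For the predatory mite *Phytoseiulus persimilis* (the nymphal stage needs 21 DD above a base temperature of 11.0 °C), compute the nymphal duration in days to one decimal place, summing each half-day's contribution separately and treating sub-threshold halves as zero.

Day half: max(0, 17.7 − 11.0) × 0.5 = 6.7 × 0.5 = 3.35 DD.
Night half: max(0, 18.8 − 11.0) × 0.5 = 7.8 × 0.5 = 3.90 DD.
Per 24 h: 7.25 DD/day.
Duration = 21 / 7.25 = 2.897 ≈ 2.9 days.

2.9 days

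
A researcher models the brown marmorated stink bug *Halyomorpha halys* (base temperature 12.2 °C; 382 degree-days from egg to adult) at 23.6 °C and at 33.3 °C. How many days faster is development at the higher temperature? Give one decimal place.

At 23.6 °C: 382 / (23.6 − 12.2) = 382 / 11.4 = 33.509 d.
At 33.3 °C: 382 / (33.3 − 12.2) = 382 / 21.1 = 18.104 d.
Difference = |33.509 − 18.104| = 15.405 ≈ 15.4 days.

15.4 days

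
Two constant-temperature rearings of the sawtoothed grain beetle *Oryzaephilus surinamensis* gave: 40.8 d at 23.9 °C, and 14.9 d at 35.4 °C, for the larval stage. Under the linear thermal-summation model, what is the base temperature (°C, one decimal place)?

17.3 °C

Linear rate model ⇒ the product D·(T − T_b) is constant across temperatures.
40.8·(23.9 − T_b) = 14.9·(35.4 − T_b)
T_b = (40.8·23.9 − 14.9·35.4) / (40.8 − 14.9) = 447.66 / 25.9 = 17.284 °C ≈ 17.3 °C.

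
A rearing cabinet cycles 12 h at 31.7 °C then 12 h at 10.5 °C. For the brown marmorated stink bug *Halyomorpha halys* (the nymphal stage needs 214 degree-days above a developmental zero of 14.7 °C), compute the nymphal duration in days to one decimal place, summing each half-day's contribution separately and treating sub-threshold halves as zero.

25.2 days

Day half: max(0, 31.7 − 14.7) × 0.5 = 17.0 × 0.5 = 8.50 DD.
Night half: max(0, 10.5 − 14.7) × 0.5 = 0.0 × 0.5 = 0.00 DD.
Per 24 h: 8.50 DD/day.
Duration = 214 / 8.50 = 25.176 ≈ 25.2 days.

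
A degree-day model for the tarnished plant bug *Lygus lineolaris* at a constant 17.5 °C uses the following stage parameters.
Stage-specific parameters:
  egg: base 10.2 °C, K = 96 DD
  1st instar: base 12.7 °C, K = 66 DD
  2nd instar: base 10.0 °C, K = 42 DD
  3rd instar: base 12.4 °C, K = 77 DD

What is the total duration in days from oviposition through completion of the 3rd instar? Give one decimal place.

47.6 days

egg: 96 / (17.5 − 10.2) = 96 / 7.3 = 13.151 d.
1st instar: 66 / (17.5 − 12.7) = 66 / 4.8 = 13.750 d.
2nd instar: 42 / (17.5 − 10.0) = 42 / 7.5 = 5.600 d.
3rd instar: 77 / (17.5 − 12.4) = 77 / 5.1 = 15.098 d.
Sum = 47.599 ≈ 47.6 days.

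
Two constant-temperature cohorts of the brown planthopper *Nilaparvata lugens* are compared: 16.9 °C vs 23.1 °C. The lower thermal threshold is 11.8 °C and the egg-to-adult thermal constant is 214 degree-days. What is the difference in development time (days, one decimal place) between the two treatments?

23.0 days

At 16.9 °C: 214 / (16.9 − 11.8) = 214 / 5.1 = 41.961 d.
At 23.1 °C: 214 / (23.1 − 11.8) = 214 / 11.3 = 18.938 d.
Difference = |41.961 − 18.938| = 23.023 ≈ 23.0 days.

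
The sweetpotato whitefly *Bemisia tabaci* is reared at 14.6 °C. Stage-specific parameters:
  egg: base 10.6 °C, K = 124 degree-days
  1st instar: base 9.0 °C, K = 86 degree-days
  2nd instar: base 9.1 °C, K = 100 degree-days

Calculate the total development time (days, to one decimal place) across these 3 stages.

egg: 124 / (14.6 − 10.6) = 124 / 4.0 = 31.000 d.
1st instar: 86 / (14.6 − 9.0) = 86 / 5.6 = 15.357 d.
2nd instar: 100 / (14.6 − 9.1) = 100 / 5.5 = 18.182 d.
Sum = 64.539 ≈ 64.5 days.

64.5 days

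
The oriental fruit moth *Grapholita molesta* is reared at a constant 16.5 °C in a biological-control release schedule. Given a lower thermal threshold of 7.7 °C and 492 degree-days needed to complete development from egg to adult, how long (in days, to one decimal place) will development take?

Daily accumulation = 16.5 − 7.7 = 8.8 DD/day.
Duration = 492 / 8.8 = 55.909 ≈ 55.9 days.

55.9 days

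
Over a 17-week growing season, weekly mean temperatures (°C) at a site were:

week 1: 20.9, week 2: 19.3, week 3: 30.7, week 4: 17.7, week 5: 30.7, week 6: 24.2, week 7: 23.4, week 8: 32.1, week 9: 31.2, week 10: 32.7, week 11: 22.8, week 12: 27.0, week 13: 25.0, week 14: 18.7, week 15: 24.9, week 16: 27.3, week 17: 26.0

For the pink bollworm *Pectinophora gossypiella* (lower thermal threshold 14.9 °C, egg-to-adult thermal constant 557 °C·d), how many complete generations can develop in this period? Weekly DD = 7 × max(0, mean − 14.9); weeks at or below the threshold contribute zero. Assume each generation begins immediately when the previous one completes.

2 generations

Weekly DD (7 × max(0, T̄ − 14.9)): 42.0, 30.8, 110.6, 19.6, 110.6, 65.1, 59.5, 120.4, 114.1, 124.6, 55.3, 84.7, 70.7, 26.6, 70.0, 86.8, 77.7.
Season total = 1269.1 DD.
Complete generations = ⌊1269.1 / 557⌋ = 2.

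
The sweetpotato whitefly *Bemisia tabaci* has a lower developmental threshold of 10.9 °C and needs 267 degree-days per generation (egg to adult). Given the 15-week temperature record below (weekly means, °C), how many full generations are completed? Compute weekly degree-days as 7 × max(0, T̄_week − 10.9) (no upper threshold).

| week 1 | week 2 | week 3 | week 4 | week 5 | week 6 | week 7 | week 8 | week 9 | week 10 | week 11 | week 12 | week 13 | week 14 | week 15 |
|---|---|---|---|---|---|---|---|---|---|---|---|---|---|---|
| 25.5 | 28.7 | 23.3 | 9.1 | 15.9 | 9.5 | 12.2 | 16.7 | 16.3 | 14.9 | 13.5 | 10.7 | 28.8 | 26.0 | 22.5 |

Weekly DD (7 × max(0, T̄ − 10.9)): 102.2, 124.6, 86.8, 0.0, 35.0, 0.0, 9.1, 40.6, 37.8, 28.0, 18.2, 0.0, 125.3, 105.7, 81.2.
Season total = 794.5 DD.
Complete generations = ⌊794.5 / 267⌋ = 2.

2 generations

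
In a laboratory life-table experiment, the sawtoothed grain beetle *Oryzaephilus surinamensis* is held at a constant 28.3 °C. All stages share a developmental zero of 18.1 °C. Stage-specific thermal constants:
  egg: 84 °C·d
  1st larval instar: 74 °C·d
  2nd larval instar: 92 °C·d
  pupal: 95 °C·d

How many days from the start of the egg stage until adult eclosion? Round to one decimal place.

33.8 days

Daily accumulation at 28.3 °C = 28.3 − 18.1 = 10.2 DD/day.
Total K = 84 + 74 + 92 + 95 = 345 DD.
Total duration = 345 / 10.2 = 33.824 ≈ 33.8 days.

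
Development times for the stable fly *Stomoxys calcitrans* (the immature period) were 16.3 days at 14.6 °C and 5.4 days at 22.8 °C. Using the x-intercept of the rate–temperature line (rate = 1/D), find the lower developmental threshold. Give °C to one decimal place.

Equal thermal constants: D₁(T₁ − T_b) = D₂(T₂ − T_b).
16.3·(14.6 − T_b) = 5.4·(22.8 − T_b)
T_b = (16.3·14.6 − 5.4·22.8) / (16.3 − 5.4) = 114.86 / 10.9 = 10.538 °C ≈ 10.5 °C.

10.5 °C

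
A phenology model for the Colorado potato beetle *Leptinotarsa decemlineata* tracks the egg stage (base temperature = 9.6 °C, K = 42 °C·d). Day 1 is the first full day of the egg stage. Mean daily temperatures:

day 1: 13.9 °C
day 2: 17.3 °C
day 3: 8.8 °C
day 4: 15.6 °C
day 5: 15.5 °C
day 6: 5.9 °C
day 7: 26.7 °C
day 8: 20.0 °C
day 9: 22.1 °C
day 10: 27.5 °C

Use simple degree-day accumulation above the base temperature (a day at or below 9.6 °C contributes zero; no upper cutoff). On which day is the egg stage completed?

Daily DD above 9.6 °C: 4.3, 7.7, 0.0, 6.0, 5.9, 0.0, 17.1, 10.4, 12.5, 17.9.
Cumulative: 4.3, 12.0, 12.0, 18.0, 23.9, 23.9, 41.0, 51.4, 63.9, 81.8.
The total first reaches 42 DD on day 8.

day 8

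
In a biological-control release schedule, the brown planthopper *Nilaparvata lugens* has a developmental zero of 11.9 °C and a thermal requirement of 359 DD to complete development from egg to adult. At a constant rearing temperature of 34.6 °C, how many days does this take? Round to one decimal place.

Daily accumulation = 34.6 − 11.9 = 22.7 DD/day.
Duration = 359 / 22.7 = 15.815 ≈ 15.8 days.

15.8 days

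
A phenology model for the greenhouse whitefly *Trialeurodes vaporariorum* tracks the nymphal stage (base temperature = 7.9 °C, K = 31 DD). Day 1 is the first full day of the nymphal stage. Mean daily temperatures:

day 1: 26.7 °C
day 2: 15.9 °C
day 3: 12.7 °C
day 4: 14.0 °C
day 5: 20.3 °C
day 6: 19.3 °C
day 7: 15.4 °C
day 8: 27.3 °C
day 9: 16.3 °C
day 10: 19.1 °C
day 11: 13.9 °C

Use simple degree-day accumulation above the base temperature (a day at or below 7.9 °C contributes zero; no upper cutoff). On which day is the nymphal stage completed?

day 3

Daily DD above 7.9 °C: 18.8, 8.0, 4.8, 6.1, 12.4, 11.4, 7.5, 19.4, 8.4, 11.2, 6.0.
Cumulative: 18.8, 26.8, 31.6, 37.7, 50.1, 61.5, 69.0, 88.4, 96.8, 108.0, 114.0.
The total first reaches 31 DD on day 3.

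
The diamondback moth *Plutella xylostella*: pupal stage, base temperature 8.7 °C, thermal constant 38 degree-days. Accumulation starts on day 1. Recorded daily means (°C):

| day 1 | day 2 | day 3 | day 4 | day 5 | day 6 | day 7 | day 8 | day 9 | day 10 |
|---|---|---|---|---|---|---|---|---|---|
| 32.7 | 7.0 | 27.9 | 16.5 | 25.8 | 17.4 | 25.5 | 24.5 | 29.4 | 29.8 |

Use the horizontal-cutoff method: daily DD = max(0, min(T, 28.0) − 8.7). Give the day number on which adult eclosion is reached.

day 3

Daily DD above 8.7 °C (capped at 19.3): 19.3, 0.0, 19.2, 7.8, 17.1, 8.7, 16.8, 15.8, 19.3, 19.3.
Cumulative: 19.3, 19.3, 38.5, 46.3, 63.4, 72.1, 88.9, 104.7, 124.0, 143.3.
The total first reaches 38 DD on day 3.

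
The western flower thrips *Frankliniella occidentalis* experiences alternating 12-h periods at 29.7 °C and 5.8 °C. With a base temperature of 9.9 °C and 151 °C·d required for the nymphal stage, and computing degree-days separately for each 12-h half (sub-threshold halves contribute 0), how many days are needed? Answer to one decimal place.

Day half: max(0, 29.7 − 9.9) × 0.5 = 19.8 × 0.5 = 9.90 DD.
Night half: max(0, 5.8 − 9.9) × 0.5 = 0.0 × 0.5 = 0.00 DD.
Per 24 h: 9.90 DD/day.
Duration = 151 / 9.90 = 15.253 ≈ 15.3 days.

15.3 days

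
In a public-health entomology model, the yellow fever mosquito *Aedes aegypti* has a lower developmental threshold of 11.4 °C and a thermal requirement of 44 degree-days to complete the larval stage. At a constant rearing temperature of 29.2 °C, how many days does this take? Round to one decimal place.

2.5 days

Daily accumulation = 29.2 − 11.4 = 17.8 DD/day.
Duration = 44 / 17.8 = 2.472 ≈ 2.5 days.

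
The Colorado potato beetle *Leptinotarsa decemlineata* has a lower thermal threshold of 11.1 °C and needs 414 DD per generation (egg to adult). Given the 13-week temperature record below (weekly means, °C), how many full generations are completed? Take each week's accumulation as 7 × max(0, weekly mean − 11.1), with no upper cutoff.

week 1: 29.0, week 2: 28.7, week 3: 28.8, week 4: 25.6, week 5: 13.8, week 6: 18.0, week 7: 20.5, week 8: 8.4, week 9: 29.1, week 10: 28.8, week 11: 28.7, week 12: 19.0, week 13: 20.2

Weekly DD (7 × max(0, T̄ − 11.1)): 125.3, 123.2, 123.9, 101.5, 18.9, 48.3, 65.8, 0.0, 126.0, 123.9, 123.2, 55.3, 63.7.
Season total = 1099.0 DD.
Complete generations = ⌊1099.0 / 414⌋ = 2.

2 generations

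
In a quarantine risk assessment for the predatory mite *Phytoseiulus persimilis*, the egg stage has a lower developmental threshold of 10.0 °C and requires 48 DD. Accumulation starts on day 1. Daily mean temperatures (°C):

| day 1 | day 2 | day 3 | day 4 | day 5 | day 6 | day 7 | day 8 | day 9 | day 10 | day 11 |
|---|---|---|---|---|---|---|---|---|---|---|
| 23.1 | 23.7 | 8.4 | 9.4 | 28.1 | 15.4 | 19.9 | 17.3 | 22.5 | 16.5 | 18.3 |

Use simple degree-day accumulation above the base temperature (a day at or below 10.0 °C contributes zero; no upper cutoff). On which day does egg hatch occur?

Daily DD above 10.0 °C: 13.1, 13.7, 0.0, 0.0, 18.1, 5.4, 9.9, 7.3, 12.5, 6.5, 8.3.
Cumulative: 13.1, 26.8, 26.8, 26.8, 44.9, 50.3, 60.2, 67.5, 80.0, 86.5, 94.8.
The total first reaches 48 DD on day 6.

day 6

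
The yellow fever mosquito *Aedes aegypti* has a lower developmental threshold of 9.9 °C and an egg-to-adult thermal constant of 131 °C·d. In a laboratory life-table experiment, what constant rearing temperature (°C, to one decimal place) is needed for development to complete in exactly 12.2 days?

Required daily accumulation = 131 / 12.2 = 10.738 DD/day.
T = T_base + 10.738 = 9.9 + 10.738 = 20.638 ≈ 20.6 °C.

20.6 °C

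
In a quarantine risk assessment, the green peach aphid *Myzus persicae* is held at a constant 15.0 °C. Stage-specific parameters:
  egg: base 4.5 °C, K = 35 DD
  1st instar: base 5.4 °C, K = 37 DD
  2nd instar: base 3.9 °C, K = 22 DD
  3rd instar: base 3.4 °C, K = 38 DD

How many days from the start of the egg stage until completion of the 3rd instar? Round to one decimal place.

egg: 35 / (15.0 − 4.5) = 35 / 10.5 = 3.333 d.
1st instar: 37 / (15.0 − 5.4) = 37 / 9.6 = 3.854 d.
2nd instar: 22 / (15.0 − 3.9) = 22 / 11.1 = 1.982 d.
3rd instar: 38 / (15.0 − 3.4) = 38 / 11.6 = 3.276 d.
Sum = 12.445 ≈ 12.4 days.

12.4 days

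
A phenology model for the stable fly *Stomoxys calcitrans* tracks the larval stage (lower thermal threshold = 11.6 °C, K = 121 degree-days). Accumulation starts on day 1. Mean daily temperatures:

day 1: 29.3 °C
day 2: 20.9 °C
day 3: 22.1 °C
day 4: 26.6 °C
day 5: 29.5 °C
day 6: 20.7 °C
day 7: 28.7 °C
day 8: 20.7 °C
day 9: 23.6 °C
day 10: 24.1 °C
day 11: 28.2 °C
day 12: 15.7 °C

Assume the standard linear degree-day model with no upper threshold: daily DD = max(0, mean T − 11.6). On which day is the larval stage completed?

Daily DD above 11.6 °C: 17.7, 9.3, 10.5, 15.0, 17.9, 9.1, 17.1, 9.1, 12.0, 12.5, 16.6, 4.1.
Cumulative: 17.7, 27.0, 37.5, 52.5, 70.4, 79.5, 96.6, 105.7, 117.7, 130.2, 146.8, 150.9.
The total first reaches 121 DD on day 10.

day 10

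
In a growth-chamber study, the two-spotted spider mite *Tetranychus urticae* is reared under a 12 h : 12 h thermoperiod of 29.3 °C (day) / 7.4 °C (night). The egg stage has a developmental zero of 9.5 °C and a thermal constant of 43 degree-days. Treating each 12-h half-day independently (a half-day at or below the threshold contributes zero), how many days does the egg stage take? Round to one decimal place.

4.3 days

Day half: max(0, 29.3 − 9.5) × 0.5 = 19.8 × 0.5 = 9.90 DD.
Night half: max(0, 7.4 − 9.5) × 0.5 = 0.0 × 0.5 = 0.00 DD.
Per 24 h: 9.90 DD/day.
Duration = 43 / 9.90 = 4.343 ≈ 4.3 days.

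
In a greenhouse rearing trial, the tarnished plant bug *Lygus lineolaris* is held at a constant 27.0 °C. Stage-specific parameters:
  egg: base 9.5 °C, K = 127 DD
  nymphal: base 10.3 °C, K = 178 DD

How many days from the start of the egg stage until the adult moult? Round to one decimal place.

egg: 127 / (27.0 − 9.5) = 127 / 17.5 = 7.257 d.
nymphal: 178 / (27.0 − 10.3) = 178 / 16.7 = 10.659 d.
Sum = 17.916 ≈ 17.9 days.

17.9 days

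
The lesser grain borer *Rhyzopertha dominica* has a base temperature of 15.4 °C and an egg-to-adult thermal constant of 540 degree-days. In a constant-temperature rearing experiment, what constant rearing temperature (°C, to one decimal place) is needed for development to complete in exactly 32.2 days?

Required daily accumulation = 540 / 32.2 = 16.770 DD/day.
T = T_base + 16.770 = 15.4 + 16.770 = 32.170 ≈ 32.2 °C.

32.2 °C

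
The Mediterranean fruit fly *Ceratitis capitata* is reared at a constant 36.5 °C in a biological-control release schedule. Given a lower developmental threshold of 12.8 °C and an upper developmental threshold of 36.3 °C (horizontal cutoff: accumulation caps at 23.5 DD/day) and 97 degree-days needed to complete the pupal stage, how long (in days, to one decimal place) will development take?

Temperature 36.5 °C exceeds the upper threshold, so daily accumulation caps at 36.3 − 12.8 = 23.5 DD/day.
Duration = 97 / 23.5 = 4.128 ≈ 4.1 days.

4.1 days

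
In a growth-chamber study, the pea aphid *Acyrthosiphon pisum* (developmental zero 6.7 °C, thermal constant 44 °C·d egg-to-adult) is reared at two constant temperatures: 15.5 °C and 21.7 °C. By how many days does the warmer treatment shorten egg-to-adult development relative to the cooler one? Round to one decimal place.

At 15.5 °C: 44 / (15.5 − 6.7) = 44 / 8.8 = 5.000 d.
At 21.7 °C: 44 / (21.7 − 6.7) = 44 / 15.0 = 2.933 d.
Difference = |5.000 − 2.933| = 2.067 ≈ 2.1 days.

2.1 days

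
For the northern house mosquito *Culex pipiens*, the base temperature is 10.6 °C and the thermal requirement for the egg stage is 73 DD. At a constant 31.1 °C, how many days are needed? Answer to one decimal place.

Daily accumulation = 31.1 − 10.6 = 20.5 DD/day.
Duration = 73 / 20.5 = 3.561 ≈ 3.6 days.

3.6 days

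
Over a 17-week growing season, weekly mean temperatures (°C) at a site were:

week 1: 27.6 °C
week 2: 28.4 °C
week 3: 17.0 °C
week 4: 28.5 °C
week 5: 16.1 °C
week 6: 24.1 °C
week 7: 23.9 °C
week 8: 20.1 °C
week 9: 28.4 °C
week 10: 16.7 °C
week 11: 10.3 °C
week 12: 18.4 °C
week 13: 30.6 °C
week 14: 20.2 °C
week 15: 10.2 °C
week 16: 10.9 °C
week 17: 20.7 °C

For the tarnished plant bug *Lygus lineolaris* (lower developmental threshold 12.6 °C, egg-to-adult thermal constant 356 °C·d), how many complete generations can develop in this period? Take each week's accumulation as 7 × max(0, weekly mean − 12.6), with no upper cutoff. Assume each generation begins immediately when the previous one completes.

Weekly DD (7 × max(0, T̄ − 12.6)): 105.0, 110.6, 30.8, 111.3, 24.5, 80.5, 79.1, 52.5, 110.6, 28.7, 0.0, 40.6, 126.0, 53.2, 0.0, 0.0, 56.7.
Season total = 1010.1 DD.
Complete generations = ⌊1010.1 / 356⌋ = 2.

2 generations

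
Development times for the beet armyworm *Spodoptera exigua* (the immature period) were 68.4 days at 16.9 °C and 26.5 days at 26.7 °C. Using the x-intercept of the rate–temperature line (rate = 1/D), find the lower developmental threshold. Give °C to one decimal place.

Equal thermal constants: D₁(T₁ − T_b) = D₂(T₂ − T_b).
68.4·(16.9 − T_b) = 26.5·(26.7 − T_b)
T_b = (68.4·16.9 − 26.5·26.7) / (68.4 − 26.5) = 448.41 / 41.9 = 10.702 °C ≈ 10.7 °C.

10.7 °C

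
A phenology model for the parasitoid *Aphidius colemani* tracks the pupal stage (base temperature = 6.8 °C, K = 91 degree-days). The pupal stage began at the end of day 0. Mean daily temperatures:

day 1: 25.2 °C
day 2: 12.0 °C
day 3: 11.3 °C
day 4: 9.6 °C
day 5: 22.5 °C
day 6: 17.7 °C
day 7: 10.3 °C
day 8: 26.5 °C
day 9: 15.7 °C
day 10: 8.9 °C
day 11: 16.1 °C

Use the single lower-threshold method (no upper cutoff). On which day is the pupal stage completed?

Daily DD above 6.8 °C: 18.4, 5.2, 4.5, 2.8, 15.7, 10.9, 3.5, 19.7, 8.9, 2.1, 9.3.
Cumulative: 18.4, 23.6, 28.1, 30.9, 46.6, 57.5, 61.0, 80.7, 89.6, 91.7, 101.0.
The total first reaches 91 DD on day 10.

day 10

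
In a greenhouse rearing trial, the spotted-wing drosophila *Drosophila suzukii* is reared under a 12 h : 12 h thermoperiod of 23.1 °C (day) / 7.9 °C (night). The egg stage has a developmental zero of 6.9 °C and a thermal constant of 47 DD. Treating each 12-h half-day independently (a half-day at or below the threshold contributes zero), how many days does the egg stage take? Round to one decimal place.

Day half: max(0, 23.1 − 6.9) × 0.5 = 16.2 × 0.5 = 8.10 DD.
Night half: max(0, 7.9 − 6.9) × 0.5 = 1.0 × 0.5 = 0.50 DD.
Per 24 h: 8.60 DD/day.
Duration = 47 / 8.60 = 5.465 ≈ 5.5 days.

5.5 days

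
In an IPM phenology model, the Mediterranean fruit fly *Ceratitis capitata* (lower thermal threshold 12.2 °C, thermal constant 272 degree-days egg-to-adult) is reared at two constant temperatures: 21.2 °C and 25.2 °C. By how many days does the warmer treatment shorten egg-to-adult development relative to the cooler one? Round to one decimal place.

At 21.2 °C: 272 / (21.2 − 12.2) = 272 / 9.0 = 30.222 d.
At 25.2 °C: 272 / (25.2 − 12.2) = 272 / 13.0 = 20.923 d.
Difference = |30.222 − 20.923| = 9.299 ≈ 9.3 days.

9.3 days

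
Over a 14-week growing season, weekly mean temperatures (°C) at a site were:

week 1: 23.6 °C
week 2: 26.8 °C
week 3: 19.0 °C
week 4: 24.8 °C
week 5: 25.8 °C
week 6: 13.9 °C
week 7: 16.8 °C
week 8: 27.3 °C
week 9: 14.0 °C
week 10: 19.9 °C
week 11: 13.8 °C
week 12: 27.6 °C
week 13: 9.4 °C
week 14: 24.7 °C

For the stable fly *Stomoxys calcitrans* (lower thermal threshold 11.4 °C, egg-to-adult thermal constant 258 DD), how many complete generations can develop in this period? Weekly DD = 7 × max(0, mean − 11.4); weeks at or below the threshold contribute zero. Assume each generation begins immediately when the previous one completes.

3 generations

Weekly DD (7 × max(0, T̄ − 11.4)): 85.4, 107.8, 53.2, 93.8, 100.8, 17.5, 37.8, 111.3, 18.2, 59.5, 16.8, 113.4, 0.0, 93.1.
Season total = 908.6 DD.
Complete generations = ⌊908.6 / 258⌋ = 3.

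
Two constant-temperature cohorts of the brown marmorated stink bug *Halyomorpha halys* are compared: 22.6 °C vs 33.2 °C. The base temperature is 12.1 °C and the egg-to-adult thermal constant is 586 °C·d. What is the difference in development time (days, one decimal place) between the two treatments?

At 22.6 °C: 586 / (22.6 − 12.1) = 586 / 10.5 = 55.810 d.
At 33.2 °C: 586 / (33.2 − 12.1) = 586 / 21.1 = 27.773 d.
Difference = |55.810 − 27.773| = 28.037 ≈ 28.0 days.

28.0 days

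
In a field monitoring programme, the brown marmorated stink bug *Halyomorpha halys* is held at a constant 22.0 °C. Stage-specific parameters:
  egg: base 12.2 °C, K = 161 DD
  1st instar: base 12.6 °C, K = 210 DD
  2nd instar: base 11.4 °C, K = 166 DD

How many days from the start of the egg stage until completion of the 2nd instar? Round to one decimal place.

54.4 days

egg: 161 / (22.0 − 12.2) = 161 / 9.8 = 16.429 d.
1st instar: 210 / (22.0 − 12.6) = 210 / 9.4 = 22.340 d.
2nd instar: 166 / (22.0 − 11.4) = 166 / 10.6 = 15.660 d.
Sum = 54.429 ≈ 54.4 days.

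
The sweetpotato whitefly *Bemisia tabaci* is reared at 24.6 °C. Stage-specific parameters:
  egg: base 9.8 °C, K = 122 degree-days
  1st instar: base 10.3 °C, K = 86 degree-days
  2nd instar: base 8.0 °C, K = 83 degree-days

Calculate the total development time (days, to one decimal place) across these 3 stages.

egg: 122 / (24.6 − 9.8) = 122 / 14.8 = 8.243 d.
1st instar: 86 / (24.6 − 10.3) = 86 / 14.3 = 6.014 d.
2nd instar: 83 / (24.6 − 8.0) = 83 / 16.6 = 5.000 d.
Sum = 19.257 ≈ 19.3 days.

19.3 days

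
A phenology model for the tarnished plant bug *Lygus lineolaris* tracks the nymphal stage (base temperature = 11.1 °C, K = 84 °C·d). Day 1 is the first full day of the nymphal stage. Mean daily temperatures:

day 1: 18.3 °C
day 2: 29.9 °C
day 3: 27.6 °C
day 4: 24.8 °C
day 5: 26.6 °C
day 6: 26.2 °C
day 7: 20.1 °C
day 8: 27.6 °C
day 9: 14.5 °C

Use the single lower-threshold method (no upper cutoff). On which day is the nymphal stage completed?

Daily DD above 11.1 °C: 7.2, 18.8, 16.5, 13.7, 15.5, 15.1, 9.0, 16.5, 3.4.
Cumulative: 7.2, 26.0, 42.5, 56.2, 71.7, 86.8, 95.8, 112.3, 115.7.
The total first reaches 84 DD on day 6.

day 6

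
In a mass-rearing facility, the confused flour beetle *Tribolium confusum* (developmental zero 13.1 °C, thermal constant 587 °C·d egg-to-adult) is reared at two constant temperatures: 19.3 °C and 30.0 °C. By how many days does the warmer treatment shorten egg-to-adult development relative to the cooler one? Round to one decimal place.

59.9 days

At 19.3 °C: 587 / (19.3 − 13.1) = 587 / 6.2 = 94.677 d.
At 30.0 °C: 587 / (30.0 − 13.1) = 587 / 16.9 = 34.734 d.
Difference = |94.677 − 34.734| = 59.944 ≈ 59.9 days.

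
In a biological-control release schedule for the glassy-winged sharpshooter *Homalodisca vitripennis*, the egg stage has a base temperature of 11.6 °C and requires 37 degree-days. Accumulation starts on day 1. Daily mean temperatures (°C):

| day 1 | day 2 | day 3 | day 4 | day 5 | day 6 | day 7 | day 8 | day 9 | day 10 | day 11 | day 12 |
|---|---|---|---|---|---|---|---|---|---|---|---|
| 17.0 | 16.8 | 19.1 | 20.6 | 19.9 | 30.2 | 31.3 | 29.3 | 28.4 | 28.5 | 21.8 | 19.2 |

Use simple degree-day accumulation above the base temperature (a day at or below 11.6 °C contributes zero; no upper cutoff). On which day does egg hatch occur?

day 6

Daily DD above 11.6 °C: 5.4, 5.2, 7.5, 9.0, 8.3, 18.6, 19.7, 17.7, 16.8, 16.9, 10.2, 7.6.
Cumulative: 5.4, 10.6, 18.1, 27.1, 35.4, 54.0, 73.7, 91.4, 108.2, 125.1, 135.3, 142.9.
The total first reaches 37 DD on day 6.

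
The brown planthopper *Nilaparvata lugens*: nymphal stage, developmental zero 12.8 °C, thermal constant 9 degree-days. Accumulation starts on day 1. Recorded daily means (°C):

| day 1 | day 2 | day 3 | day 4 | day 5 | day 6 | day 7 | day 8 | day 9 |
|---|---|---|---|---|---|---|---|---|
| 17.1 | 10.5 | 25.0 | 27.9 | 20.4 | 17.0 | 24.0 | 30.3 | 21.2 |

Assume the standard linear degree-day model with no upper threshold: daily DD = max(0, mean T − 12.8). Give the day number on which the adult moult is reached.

Daily DD above 12.8 °C: 4.3, 0.0, 12.2, 15.1, 7.6, 4.2, 11.2, 17.5, 8.4.
Cumulative: 4.3, 4.3, 16.5, 31.6, 39.2, 43.4, 54.6, 72.1, 80.5.
The total first reaches 9 DD on day 3.

day 3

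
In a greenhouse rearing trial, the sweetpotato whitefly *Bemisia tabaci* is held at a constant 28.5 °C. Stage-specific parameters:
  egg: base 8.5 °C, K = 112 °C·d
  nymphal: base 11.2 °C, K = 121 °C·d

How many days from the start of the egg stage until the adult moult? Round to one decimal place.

12.6 days

egg: 112 / (28.5 − 8.5) = 112 / 20.0 = 5.600 d.
nymphal: 121 / (28.5 − 11.2) = 121 / 17.3 = 6.994 d.
Sum = 12.594 ≈ 12.6 days.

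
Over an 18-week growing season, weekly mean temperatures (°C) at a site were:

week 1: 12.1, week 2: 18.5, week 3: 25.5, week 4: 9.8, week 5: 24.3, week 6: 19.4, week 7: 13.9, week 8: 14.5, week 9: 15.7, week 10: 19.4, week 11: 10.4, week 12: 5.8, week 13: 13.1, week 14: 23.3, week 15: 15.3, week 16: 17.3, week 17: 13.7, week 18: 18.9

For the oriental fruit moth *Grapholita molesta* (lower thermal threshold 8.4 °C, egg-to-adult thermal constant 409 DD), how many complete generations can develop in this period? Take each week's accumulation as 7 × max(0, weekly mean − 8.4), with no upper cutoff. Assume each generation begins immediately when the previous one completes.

2 generations

Weekly DD (7 × max(0, T̄ − 8.4)): 25.9, 70.7, 119.7, 9.8, 111.3, 77.0, 38.5, 42.7, 51.1, 77.0, 14.0, 0.0, 32.9, 104.3, 48.3, 62.3, 37.1, 73.5.
Season total = 996.1 DD.
Complete generations = ⌊996.1 / 409⌋ = 2.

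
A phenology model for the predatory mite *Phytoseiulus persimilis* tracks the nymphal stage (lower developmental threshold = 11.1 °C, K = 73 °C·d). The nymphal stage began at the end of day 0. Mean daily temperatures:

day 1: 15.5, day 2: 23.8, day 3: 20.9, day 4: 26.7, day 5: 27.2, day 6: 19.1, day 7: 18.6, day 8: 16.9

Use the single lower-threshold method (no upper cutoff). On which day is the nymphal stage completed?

Daily DD above 11.1 °C: 4.4, 12.7, 9.8, 15.6, 16.1, 8.0, 7.5, 5.8.
Cumulative: 4.4, 17.1, 26.9, 42.5, 58.6, 66.6, 74.1, 79.9.
The total first reaches 73 DD on day 7.

day 7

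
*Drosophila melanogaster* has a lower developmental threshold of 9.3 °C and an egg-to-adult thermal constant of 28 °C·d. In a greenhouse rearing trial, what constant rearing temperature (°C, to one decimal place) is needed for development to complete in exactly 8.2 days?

Required daily accumulation = 28 / 8.2 = 3.415 DD/day.
T = T_base + 3.415 = 9.3 + 3.415 = 12.715 ≈ 12.7 °C.

12.7 °C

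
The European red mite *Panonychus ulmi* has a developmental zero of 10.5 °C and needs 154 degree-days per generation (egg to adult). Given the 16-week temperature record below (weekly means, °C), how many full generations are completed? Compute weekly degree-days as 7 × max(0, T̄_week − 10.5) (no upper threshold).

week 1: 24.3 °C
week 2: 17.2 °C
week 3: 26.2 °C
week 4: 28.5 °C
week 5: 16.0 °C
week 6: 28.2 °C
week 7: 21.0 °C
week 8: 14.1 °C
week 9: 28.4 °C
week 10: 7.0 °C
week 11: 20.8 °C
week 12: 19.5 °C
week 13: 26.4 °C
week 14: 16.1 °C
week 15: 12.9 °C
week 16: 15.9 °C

7 generations

Weekly DD (7 × max(0, T̄ − 10.5)): 96.6, 46.9, 109.9, 126.0, 38.5, 123.9, 73.5, 25.2, 125.3, 0.0, 72.1, 63.0, 111.3, 39.2, 16.8, 37.8.
Season total = 1106.0 DD.
Complete generations = ⌊1106.0 / 154⌋ = 7.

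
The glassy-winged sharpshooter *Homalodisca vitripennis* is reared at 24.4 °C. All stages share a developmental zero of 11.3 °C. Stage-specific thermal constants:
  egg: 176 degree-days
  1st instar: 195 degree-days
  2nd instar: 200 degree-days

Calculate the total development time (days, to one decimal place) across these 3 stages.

Daily accumulation at 24.4 °C = 24.4 − 11.3 = 13.1 DD/day.
Total K = 176 + 195 + 200 = 571 DD.
Total duration = 571 / 13.1 = 43.588 ≈ 43.6 days.

43.6 days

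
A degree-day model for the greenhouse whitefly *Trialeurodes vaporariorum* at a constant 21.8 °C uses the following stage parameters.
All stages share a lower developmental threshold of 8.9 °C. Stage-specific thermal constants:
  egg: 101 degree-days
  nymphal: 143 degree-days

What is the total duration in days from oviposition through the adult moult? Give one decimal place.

Daily accumulation at 21.8 °C = 21.8 − 8.9 = 12.9 DD/day.
Total K = 101 + 143 = 244 DD.
Total duration = 244 / 12.9 = 18.915 ≈ 18.9 days.

18.9 days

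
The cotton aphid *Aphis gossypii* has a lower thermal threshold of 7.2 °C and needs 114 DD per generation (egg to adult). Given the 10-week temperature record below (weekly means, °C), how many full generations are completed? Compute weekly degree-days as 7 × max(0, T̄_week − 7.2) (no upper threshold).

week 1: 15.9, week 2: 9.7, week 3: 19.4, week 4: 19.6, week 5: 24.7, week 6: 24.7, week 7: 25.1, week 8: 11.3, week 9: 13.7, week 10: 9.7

Weekly DD (7 × max(0, T̄ − 7.2)): 60.9, 17.5, 85.4, 86.8, 122.5, 122.5, 125.3, 28.7, 45.5, 17.5.
Season total = 712.6 DD.
Complete generations = ⌊712.6 / 114⌋ = 6.

6 generations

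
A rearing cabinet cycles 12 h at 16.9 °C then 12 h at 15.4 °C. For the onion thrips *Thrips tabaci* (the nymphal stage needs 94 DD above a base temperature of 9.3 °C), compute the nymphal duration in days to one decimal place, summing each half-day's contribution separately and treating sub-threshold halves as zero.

Day half: max(0, 16.9 − 9.3) × 0.5 = 7.6 × 0.5 = 3.80 DD.
Night half: max(0, 15.4 − 9.3) × 0.5 = 6.1 × 0.5 = 3.05 DD.
Per 24 h: 6.85 DD/day.
Duration = 94 / 6.85 = 13.723 ≈ 13.7 days.

13.7 days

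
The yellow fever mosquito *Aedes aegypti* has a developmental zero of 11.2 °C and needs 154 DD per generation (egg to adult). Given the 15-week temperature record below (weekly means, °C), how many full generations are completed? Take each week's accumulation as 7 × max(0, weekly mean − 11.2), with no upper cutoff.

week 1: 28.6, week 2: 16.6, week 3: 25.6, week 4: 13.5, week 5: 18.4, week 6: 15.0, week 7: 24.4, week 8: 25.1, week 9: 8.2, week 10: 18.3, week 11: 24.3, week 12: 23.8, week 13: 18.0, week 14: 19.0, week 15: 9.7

Weekly DD (7 × max(0, T̄ − 11.2)): 121.8, 37.8, 100.8, 16.1, 50.4, 26.6, 92.4, 97.3, 0.0, 49.7, 91.7, 88.2, 47.6, 54.6, 0.0.
Season total = 875.0 DD.
Complete generations = ⌊875.0 / 154⌋ = 5.

5 generations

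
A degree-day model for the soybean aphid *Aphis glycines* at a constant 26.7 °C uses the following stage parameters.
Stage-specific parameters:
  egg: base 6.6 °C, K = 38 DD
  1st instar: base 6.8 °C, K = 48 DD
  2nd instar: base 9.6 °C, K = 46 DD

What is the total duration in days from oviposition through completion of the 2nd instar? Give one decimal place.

7.0 days

egg: 38 / (26.7 − 6.6) = 38 / 20.1 = 1.891 d.
1st instar: 48 / (26.7 − 6.8) = 48 / 19.9 = 2.412 d.
2nd instar: 46 / (26.7 − 9.6) = 46 / 17.1 = 2.690 d.
Sum = 6.993 ≈ 7.0 days.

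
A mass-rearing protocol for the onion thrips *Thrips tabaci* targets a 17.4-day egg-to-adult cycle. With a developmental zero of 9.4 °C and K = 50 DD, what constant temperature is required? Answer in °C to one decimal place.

12.3 °C

Required daily accumulation = 50 / 17.4 = 2.874 DD/day.
T = T_base + 2.874 = 9.4 + 2.874 = 12.274 ≈ 12.3 °C.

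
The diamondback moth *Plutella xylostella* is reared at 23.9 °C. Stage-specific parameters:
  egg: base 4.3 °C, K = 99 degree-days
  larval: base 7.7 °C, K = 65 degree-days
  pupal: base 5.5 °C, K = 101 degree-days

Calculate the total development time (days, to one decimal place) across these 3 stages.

14.6 days

egg: 99 / (23.9 − 4.3) = 99 / 19.6 = 5.051 d.
larval: 65 / (23.9 − 7.7) = 65 / 16.2 = 4.012 d.
pupal: 101 / (23.9 − 5.5) = 101 / 18.4 = 5.489 d.
Sum = 14.552 ≈ 14.6 days.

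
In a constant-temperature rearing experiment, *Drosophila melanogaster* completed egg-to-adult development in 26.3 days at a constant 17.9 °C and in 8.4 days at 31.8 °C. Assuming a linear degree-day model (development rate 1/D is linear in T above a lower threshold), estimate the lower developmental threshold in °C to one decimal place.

Linear rate model ⇒ the product D·(T − T_b) is constant across temperatures.
26.3·(17.9 − T_b) = 8.4·(31.8 − T_b)
T_b = (26.3·17.9 − 8.4·31.8) / (26.3 − 8.4) = 203.65 / 17.9 = 11.377 °C ≈ 11.4 °C.

11.4 °C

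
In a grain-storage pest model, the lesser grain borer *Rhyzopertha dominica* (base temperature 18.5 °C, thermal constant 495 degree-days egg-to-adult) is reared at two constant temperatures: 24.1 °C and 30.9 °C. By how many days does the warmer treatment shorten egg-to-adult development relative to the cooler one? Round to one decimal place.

48.5 days

At 24.1 °C: 495 / (24.1 − 18.5) = 495 / 5.6 = 88.393 d.
At 30.9 °C: 495 / (30.9 − 18.5) = 495 / 12.4 = 39.919 d.
Difference = |88.393 − 39.919| = 48.474 ≈ 48.5 days.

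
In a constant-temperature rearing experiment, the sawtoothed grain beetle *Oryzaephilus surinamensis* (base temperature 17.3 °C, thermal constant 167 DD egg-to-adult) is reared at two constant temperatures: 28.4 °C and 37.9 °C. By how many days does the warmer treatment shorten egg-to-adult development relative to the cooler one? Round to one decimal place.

At 28.4 °C: 167 / (28.4 − 17.3) = 167 / 11.1 = 15.045 d.
At 37.9 °C: 167 / (37.9 − 17.3) = 167 / 20.6 = 8.107 d.
Difference = |15.045 − 8.107| = 6.938 ≈ 6.9 days.

6.9 days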